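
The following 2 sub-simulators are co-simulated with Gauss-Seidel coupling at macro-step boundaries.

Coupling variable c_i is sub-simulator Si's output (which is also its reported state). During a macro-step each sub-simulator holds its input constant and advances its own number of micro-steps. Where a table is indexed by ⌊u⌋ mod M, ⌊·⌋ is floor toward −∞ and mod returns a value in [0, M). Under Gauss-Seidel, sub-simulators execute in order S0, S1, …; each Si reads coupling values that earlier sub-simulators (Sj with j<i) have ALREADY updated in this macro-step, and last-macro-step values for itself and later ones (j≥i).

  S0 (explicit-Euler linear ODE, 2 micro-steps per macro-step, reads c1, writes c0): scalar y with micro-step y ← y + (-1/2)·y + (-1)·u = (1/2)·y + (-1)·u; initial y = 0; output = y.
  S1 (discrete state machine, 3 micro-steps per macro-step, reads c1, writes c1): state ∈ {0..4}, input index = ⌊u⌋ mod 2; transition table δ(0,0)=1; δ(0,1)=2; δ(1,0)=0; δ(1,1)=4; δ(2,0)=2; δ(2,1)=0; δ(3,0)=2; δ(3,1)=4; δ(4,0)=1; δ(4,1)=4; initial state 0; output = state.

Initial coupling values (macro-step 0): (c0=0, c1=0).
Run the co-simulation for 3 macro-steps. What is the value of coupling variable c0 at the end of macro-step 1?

macro 1: S0 reads c1=0 → after 2×micro: 0; S1 reads c1=0 → after 3×micro: 1 ⇒ (c0=0, c1=1)
macro 2: S0 reads c1=1 → after 2×micro: -3/2; S1 reads c1=1 → after 3×micro: 4 ⇒ (c0=-3/2, c1=4)
macro 3: S0 reads c1=4 → after 2×micro: -51/8; S1 reads c1=4 → after 3×micro: 1 ⇒ (c0=-51/8, c1=1)

c0 at macro-step 1 = 0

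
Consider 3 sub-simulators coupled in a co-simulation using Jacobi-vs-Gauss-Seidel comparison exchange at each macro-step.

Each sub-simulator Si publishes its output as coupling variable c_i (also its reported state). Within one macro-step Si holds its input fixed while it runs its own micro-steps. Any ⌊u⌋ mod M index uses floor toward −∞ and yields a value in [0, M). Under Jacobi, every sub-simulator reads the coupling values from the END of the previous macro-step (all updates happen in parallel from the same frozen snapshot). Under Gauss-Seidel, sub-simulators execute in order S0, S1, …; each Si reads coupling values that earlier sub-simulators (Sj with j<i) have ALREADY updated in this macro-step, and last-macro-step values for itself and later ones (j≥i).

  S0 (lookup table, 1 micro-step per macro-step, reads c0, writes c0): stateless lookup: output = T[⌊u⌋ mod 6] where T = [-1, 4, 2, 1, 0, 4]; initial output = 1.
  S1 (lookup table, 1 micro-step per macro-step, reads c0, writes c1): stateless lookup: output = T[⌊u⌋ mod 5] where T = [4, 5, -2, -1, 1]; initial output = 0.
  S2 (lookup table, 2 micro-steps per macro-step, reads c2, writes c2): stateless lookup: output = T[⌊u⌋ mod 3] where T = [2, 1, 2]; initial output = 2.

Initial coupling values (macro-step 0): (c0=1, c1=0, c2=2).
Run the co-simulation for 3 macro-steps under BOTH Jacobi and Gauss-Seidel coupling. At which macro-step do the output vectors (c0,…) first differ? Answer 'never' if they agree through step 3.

[Jacobi] macro 1: S0 reads c0=1 → after 1×micro: 4; S1 reads c0=1 → after 1×micro: 5; S2 reads c2=2 → after 2×micro: 2 ⇒ (c0=4, c1=5, c2=2)
[Jacobi] macro 2: S0 reads c0=4 → after 1×micro: 0; S1 reads c0=4 → after 1×micro: 1; S2 reads c2=2 → after 2×micro: 2 ⇒ (c0=0, c1=1, c2=2)
[Jacobi] macro 3: S0 reads c0=0 → after 1×micro: -1; S1 reads c0=0 → after 1×micro: 4; S2 reads c2=2 → after 2×micro: 2 ⇒ (c0=-1, c1=4, c2=2)
[Gauss-Seidel] macro 1: S0 reads c0=1 → after 1×micro: 4; S1 reads c0=4 → after 1×micro: 1; S2 reads c2=2 → after 2×micro: 2 ⇒ (c0=4, c1=1, c2=2)
[Gauss-Seidel] macro 2: S0 reads c0=4 → after 1×micro: 0; S1 reads c0=0 → after 1×micro: 4; S2 reads c2=2 → after 2×micro: 2 ⇒ (c0=0, c1=4, c2=2)
[Gauss-Seidel] macro 3: S0 reads c0=0 → after 1×micro: -1; S1 reads c0=-1 → after 1×micro: 1; S2 reads c2=2 → after 2×micro: 2 ⇒ (c0=-1, c1=1, c2=2)

first divergence at macro-step: 1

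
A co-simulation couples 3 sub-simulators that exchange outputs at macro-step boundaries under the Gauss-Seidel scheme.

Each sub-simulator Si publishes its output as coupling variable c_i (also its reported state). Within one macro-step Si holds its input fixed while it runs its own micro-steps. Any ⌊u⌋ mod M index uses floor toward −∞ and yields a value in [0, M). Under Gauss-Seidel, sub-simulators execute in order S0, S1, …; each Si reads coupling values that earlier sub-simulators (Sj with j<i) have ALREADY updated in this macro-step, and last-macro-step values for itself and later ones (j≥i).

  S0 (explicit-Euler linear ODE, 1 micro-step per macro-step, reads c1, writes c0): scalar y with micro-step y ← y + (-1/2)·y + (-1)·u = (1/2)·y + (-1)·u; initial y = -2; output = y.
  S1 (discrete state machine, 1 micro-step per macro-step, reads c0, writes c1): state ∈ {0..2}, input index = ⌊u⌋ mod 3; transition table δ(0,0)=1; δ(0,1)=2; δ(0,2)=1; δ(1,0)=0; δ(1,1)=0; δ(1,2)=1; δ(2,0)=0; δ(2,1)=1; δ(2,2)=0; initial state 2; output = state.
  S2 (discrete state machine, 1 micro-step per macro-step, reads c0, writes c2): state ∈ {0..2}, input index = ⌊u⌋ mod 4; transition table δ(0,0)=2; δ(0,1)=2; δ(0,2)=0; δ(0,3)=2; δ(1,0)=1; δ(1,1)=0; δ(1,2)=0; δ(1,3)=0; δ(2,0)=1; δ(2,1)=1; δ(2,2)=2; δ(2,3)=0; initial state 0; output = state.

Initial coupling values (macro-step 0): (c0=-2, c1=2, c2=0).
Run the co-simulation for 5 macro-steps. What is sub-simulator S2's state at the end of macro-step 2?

macro 1: S0 reads c1=2 → after 1×micro: -3; S1 reads c0=-3 → after 1×micro: 0; S2 reads c0=-3 → after 1×micro: 2 ⇒ (c0=-3, c1=0, c2=2)
macro 2: S0 reads c1=0 → after 1×micro: -3/2; S1 reads c0=-3/2 → after 1×micro: 2; S2 reads c0=-3/2 → after 1×micro: 2 ⇒ (c0=-3/2, c1=2, c2=2)
macro 3: S0 reads c1=2 → after 1×micro: -11/4; S1 reads c0=-11/4 → after 1×micro: 0; S2 reads c0=-11/4 → after 1×micro: 1 ⇒ (c0=-11/4, c1=0, c2=1)
macro 4: S0 reads c1=0 → after 1×micro: -11/8; S1 reads c0=-11/8 → after 1×micro: 2; S2 reads c0=-11/8 → after 1×micro: 0 ⇒ (c0=-11/8, c1=2, c2=0)
macro 5: S0 reads c1=2 → after 1×micro: -43/16; S1 reads c0=-43/16 → after 1×micro: 0; S2 reads c0=-43/16 → after 1×micro: 2 ⇒ (c0=-43/16, c1=0, c2=2)

S2 state at macro-step 2 = 2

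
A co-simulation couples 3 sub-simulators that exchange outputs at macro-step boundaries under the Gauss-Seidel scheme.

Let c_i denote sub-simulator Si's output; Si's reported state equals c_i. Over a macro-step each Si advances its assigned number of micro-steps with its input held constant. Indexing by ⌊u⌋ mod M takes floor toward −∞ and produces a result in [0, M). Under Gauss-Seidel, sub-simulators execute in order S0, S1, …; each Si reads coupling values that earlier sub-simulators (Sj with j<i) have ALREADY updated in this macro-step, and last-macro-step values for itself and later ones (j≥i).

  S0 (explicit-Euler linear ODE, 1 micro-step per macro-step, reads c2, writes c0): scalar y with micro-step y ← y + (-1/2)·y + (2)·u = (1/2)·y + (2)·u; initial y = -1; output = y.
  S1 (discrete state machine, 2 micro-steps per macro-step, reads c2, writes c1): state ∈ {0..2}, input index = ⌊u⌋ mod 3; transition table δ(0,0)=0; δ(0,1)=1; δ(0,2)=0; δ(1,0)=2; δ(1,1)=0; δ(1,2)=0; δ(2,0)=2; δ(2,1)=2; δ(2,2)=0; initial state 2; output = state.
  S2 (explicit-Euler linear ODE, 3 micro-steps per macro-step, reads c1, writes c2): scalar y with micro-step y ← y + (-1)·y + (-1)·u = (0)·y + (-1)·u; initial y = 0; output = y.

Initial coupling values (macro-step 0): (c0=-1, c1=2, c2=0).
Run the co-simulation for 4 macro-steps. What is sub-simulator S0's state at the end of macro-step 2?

S0 state at macro-step 2 = -17/4

macro 1: S0 reads c2=0 → after 1×micro: -1/2; S1 reads c2=0 → after 2×micro: 2; S2 reads c1=2 → after 3×micro: -2 ⇒ (c0=-1/2, c1=2, c2=-2)
macro 2: S0 reads c2=-2 → after 1×micro: -17/4; S1 reads c2=-2 → after 2×micro: 2; S2 reads c1=2 → after 3×micro: -2 ⇒ (c0=-17/4, c1=2, c2=-2)
macro 3: S0 reads c2=-2 → after 1×micro: -49/8; S1 reads c2=-2 → after 2×micro: 2; S2 reads c1=2 → after 3×micro: -2 ⇒ (c0=-49/8, c1=2, c2=-2)
macro 4: S0 reads c2=-2 → after 1×micro: -113/16; S1 reads c2=-2 → after 2×micro: 2; S2 reads c1=2 → after 3×micro: -2 ⇒ (c0=-113/16, c1=2, c2=-2)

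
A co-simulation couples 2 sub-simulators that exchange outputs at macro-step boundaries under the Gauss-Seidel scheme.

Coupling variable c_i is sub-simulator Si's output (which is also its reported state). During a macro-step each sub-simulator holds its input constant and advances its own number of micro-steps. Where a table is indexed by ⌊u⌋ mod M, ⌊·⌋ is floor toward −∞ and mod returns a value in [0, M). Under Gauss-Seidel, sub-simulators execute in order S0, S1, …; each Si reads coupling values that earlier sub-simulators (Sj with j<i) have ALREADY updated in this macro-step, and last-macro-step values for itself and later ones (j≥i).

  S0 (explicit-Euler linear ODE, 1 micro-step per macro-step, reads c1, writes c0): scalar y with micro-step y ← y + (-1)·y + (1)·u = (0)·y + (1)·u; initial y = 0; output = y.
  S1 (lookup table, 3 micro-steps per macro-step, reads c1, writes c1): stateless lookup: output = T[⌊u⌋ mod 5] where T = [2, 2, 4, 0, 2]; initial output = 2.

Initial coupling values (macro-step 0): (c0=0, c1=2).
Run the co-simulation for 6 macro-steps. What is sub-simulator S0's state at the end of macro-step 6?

macro 1: S0 reads c1=2 → after 1×micro: 2; S1 reads c1=2 → after 3×micro: 4 ⇒ (c0=2, c1=4)
macro 2: S0 reads c1=4 → after 1×micro: 4; S1 reads c1=4 → after 3×micro: 2 ⇒ (c0=4, c1=2)
macro 3: S0 reads c1=2 → after 1×micro: 2; S1 reads c1=2 → after 3×micro: 4 ⇒ (c0=2, c1=4)
macro 4: S0 reads c1=4 → after 1×micro: 4; S1 reads c1=4 → after 3×micro: 2 ⇒ (c0=4, c1=2)
macro 5: S0 reads c1=2 → after 1×micro: 2; S1 reads c1=2 → after 3×micro: 4 ⇒ (c0=2, c1=4)
macro 6: S0 reads c1=4 → after 1×micro: 4; S1 reads c1=4 → after 3×micro: 2 ⇒ (c0=4, c1=2)

S0 state at macro-step 6 = 4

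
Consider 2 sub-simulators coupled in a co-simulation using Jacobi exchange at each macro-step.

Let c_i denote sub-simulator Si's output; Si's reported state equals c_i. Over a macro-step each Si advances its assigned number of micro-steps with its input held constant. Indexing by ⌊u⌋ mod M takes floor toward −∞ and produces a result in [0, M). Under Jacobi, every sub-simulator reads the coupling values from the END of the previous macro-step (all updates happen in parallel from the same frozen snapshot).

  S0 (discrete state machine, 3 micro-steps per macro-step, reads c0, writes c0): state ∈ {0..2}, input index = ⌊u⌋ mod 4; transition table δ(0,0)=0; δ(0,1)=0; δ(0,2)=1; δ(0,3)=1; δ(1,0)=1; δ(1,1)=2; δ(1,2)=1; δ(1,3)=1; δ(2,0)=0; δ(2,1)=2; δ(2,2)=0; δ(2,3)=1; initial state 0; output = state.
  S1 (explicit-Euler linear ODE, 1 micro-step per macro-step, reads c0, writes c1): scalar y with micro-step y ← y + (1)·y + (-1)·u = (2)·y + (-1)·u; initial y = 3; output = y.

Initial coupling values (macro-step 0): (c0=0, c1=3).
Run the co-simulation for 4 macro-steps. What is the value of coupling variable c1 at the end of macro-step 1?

c1 at macro-step 1 = 6

macro 1: S0 reads c0=0 → after 3×micro: 0; S1 reads c0=0 → after 1×micro: 6 ⇒ (c0=0, c1=6)
macro 2: S0 reads c0=0 → after 3×micro: 0; S1 reads c0=0 → after 1×micro: 12 ⇒ (c0=0, c1=12)
macro 3: S0 reads c0=0 → after 3×micro: 0; S1 reads c0=0 → after 1×micro: 24 ⇒ (c0=0, c1=24)
macro 4: S0 reads c0=0 → after 3×micro: 0; S1 reads c0=0 → after 1×micro: 48 ⇒ (c0=0, c1=48)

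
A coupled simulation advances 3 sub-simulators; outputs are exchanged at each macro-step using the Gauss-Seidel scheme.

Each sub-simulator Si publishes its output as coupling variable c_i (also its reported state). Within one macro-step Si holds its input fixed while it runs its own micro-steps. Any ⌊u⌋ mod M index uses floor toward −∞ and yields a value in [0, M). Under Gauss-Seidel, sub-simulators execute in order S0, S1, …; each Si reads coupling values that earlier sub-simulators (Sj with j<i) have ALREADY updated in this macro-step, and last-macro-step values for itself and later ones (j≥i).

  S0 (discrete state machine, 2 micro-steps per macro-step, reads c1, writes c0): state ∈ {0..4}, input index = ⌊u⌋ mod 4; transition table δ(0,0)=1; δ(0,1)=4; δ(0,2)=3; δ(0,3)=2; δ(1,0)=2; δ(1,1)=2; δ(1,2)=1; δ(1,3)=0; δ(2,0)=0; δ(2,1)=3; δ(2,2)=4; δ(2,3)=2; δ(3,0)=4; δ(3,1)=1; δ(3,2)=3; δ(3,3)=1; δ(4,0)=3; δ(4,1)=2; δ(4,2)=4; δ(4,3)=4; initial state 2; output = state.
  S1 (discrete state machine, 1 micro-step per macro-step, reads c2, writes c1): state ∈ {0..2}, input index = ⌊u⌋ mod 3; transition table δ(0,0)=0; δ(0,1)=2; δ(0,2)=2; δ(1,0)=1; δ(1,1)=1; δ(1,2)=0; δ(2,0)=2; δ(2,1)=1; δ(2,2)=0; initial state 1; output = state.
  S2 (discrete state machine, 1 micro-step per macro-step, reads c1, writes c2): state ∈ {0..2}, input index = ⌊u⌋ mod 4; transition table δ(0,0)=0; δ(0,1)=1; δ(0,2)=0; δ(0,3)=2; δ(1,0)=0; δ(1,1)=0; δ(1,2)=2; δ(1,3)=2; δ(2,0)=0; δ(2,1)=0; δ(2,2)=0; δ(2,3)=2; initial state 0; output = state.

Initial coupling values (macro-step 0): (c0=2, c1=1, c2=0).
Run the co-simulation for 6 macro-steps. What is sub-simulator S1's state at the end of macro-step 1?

macro 1: S0 reads c1=1 → after 2×micro: 1; S1 reads c2=0 → after 1×micro: 1; S2 reads c1=1 → after 1×micro: 1 ⇒ (c0=1, c1=1, c2=1)
macro 2: S0 reads c1=1 → after 2×micro: 3; S1 reads c2=1 → after 1×micro: 1; S2 reads c1=1 → after 1×micro: 0 ⇒ (c0=3, c1=1, c2=0)
macro 3: S0 reads c1=1 → after 2×micro: 2; S1 reads c2=0 → after 1×micro: 1; S2 reads c1=1 → after 1×micro: 1 ⇒ (c0=2, c1=1, c2=1)
macro 4: S0 reads c1=1 → after 2×micro: 1; S1 reads c2=1 → after 1×micro: 1; S2 reads c1=1 → after 1×micro: 0 ⇒ (c0=1, c1=1, c2=0)
macro 5: S0 reads c1=1 → after 2×micro: 3; S1 reads c2=0 → after 1×micro: 1; S2 reads c1=1 → after 1×micro: 1 ⇒ (c0=3, c1=1, c2=1)
macro 6: S0 reads c1=1 → after 2×micro: 2; S1 reads c2=1 → after 1×micro: 1; S2 reads c1=1 → after 1×micro: 0 ⇒ (c0=2, c1=1, c2=0)

S1 state at macro-step 1 = 1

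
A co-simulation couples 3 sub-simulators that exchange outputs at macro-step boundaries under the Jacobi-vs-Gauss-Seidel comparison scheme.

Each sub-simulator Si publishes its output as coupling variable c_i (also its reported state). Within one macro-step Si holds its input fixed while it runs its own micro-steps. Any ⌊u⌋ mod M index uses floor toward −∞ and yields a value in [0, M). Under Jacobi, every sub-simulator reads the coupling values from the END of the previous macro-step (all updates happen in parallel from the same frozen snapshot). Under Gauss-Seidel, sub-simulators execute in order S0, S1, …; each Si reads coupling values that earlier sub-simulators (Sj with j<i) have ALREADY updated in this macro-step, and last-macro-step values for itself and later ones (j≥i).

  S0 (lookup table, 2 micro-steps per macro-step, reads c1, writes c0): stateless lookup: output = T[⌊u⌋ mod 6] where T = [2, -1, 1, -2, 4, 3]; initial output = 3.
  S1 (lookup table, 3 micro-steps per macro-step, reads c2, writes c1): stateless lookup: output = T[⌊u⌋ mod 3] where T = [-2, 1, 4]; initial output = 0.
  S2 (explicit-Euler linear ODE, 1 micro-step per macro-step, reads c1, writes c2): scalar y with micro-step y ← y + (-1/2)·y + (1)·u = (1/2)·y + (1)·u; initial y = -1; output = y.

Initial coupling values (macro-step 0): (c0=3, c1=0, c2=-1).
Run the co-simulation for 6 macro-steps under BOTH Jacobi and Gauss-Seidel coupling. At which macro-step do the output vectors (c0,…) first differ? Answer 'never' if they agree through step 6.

[Jacobi] macro 1: S0 reads c1=0 → after 2×micro: 2; S1 reads c2=-1 → after 3×micro: 4; S2 reads c1=0 → after 1×micro: -1/2 ⇒ (c0=2, c1=4, c2=-1/2)
[Jacobi] macro 2: S0 reads c1=4 → after 2×micro: 4; S1 reads c2=-1/2 → after 3×micro: 4; S2 reads c1=4 → after 1×micro: 15/4 ⇒ (c0=4, c1=4, c2=15/4)
[Jacobi] macro 3: S0 reads c1=4 → after 2×micro: 4; S1 reads c2=15/4 → after 3×micro: -2; S2 reads c1=4 → after 1×micro: 47/8 ⇒ (c0=4, c1=-2, c2=47/8)
[Jacobi] macro 4: S0 reads c1=-2 → after 2×micro: 4; S1 reads c2=47/8 → after 3×micro: 4; S2 reads c1=-2 → after 1×micro: 15/16 ⇒ (c0=4, c1=4, c2=15/16)
[Jacobi] macro 5: S0 reads c1=4 → after 2×micro: 4; S1 reads c2=15/16 → after 3×micro: -2; S2 reads c1=4 → after 1×micro: 143/32 ⇒ (c0=4, c1=-2, c2=143/32)
[Jacobi] macro 6: S0 reads c1=-2 → after 2×micro: 4; S1 reads c2=143/32 → after 3×micro: 1; S2 reads c1=-2 → after 1×micro: 15/64 ⇒ (c0=4, c1=1, c2=15/64)
[Gauss-Seidel] macro 1: S0 reads c1=0 → after 2×micro: 2; S1 reads c2=-1 → after 3×micro: 4; S2 reads c1=4 → after 1×micro: 7/2 ⇒ (c0=2, c1=4, c2=7/2)
[Gauss-Seidel] macro 2: S0 reads c1=4 → after 2×micro: 4; S1 reads c2=7/2 → after 3×micro: -2; S2 reads c1=-2 → after 1×micro: -1/4 ⇒ (c0=4, c1=-2, c2=-1/4)
[Gauss-Seidel] macro 3: S0 reads c1=-2 → after 2×micro: 4; S1 reads c2=-1/4 → after 3×micro: 4; S2 reads c1=4 → after 1×micro: 31/8 ⇒ (c0=4, c1=4, c2=31/8)
[Gauss-Seidel] macro 4: S0 reads c1=4 → after 2×micro: 4; S1 reads c2=31/8 → after 3×micro: -2; S2 reads c1=-2 → after 1×micro: -1/16 ⇒ (c0=4, c1=-2, c2=-1/16)
[Gauss-Seidel] macro 5: S0 reads c1=-2 → after 2×micro: 4; S1 reads c2=-1/16 → after 3×micro: 4; S2 reads c1=4 → after 1×micro: 127/32 ⇒ (c0=4, c1=4, c2=127/32)
[Gauss-Seidel] macro 6: S0 reads c1=4 → after 2×micro: 4; S1 reads c2=127/32 → after 3×micro: -2; S2 reads c1=-2 → after 1×micro: -1/64 ⇒ (c0=4, c1=-2, c2=-1/64)

first divergence at macro-step: 1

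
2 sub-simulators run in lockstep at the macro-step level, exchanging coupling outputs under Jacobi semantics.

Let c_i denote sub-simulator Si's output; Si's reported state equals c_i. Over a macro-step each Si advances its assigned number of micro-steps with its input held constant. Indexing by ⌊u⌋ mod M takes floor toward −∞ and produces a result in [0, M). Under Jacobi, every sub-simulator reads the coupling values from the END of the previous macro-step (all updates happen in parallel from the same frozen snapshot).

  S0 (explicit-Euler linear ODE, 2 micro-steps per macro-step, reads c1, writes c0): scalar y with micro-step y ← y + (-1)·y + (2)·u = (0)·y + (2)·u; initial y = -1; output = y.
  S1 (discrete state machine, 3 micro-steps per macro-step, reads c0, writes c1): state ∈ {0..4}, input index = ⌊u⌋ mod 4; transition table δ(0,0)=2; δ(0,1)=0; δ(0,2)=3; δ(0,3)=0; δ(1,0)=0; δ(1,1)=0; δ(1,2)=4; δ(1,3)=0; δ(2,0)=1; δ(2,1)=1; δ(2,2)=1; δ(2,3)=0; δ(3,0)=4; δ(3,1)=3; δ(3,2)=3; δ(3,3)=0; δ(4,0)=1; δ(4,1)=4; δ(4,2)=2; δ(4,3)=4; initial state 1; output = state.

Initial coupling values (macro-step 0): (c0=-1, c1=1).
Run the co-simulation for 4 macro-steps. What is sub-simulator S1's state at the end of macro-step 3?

macro 1: S0 reads c1=1 → after 2×micro: 2; S1 reads c0=-1 → after 3×micro: 0 ⇒ (c0=2, c1=0)
macro 2: S0 reads c1=0 → after 2×micro: 0; S1 reads c0=2 → after 3×micro: 3 ⇒ (c0=0, c1=3)
macro 3: S0 reads c1=3 → after 2×micro: 6; S1 reads c0=0 → after 3×micro: 0 ⇒ (c0=6, c1=0)
macro 4: S0 reads c1=0 → after 2×micro: 0; S1 reads c0=6 → after 3×micro: 3 ⇒ (c0=0, c1=3)

S1 state at macro-step 3 = 0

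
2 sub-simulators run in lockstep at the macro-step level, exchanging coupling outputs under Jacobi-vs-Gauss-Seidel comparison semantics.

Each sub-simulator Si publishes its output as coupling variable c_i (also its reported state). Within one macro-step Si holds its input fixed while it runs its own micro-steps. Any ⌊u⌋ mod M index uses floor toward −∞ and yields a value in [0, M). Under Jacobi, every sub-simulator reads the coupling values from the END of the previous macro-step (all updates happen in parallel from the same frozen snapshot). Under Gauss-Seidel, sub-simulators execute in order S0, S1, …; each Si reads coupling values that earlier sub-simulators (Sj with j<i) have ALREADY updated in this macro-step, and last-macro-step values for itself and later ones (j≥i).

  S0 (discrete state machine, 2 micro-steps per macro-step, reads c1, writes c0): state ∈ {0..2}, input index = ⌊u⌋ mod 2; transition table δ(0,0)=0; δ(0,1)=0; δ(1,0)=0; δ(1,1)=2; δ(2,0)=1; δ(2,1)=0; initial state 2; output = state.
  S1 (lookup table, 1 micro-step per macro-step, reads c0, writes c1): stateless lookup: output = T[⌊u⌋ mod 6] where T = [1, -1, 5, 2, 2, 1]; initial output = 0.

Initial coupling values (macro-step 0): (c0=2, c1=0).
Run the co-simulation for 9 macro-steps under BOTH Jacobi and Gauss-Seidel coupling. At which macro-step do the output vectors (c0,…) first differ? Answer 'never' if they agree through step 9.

[Jacobi] macro 1: S0 reads c1=0 → after 2×micro: 0; S1 reads c0=2 → after 1×micro: 5 ⇒ (c0=0, c1=5)
[Jacobi] macro 2: S0 reads c1=5 → after 2×micro: 0; S1 reads c0=0 → after 1×micro: 1 ⇒ (c0=0, c1=1)
[Jacobi] macro 3: S0 reads c1=1 → after 2×micro: 0; S1 reads c0=0 → after 1×micro: 1 ⇒ (c0=0, c1=1)
[Jacobi] macro 4: S0 reads c1=1 → after 2×micro: 0; S1 reads c0=0 → after 1×micro: 1 ⇒ (c0=0, c1=1)
[Jacobi] macro 5: S0 reads c1=1 → after 2×micro: 0; S1 reads c0=0 → after 1×micro: 1 ⇒ (c0=0, c1=1)
[Jacobi] macro 6: S0 reads c1=1 → after 2×micro: 0; S1 reads c0=0 → after 1×micro: 1 ⇒ (c0=0, c1=1)
[Jacobi] macro 7: S0 reads c1=1 → after 2×micro: 0; S1 reads c0=0 → after 1×micro: 1 ⇒ (c0=0, c1=1)
[Jacobi] macro 8: S0 reads c1=1 → after 2×micro: 0; S1 reads c0=0 → after 1×micro: 1 ⇒ (c0=0, c1=1)
[Jacobi] macro 9: S0 reads c1=1 → after 2×micro: 0; S1 reads c0=0 → after 1×micro: 1 ⇒ (c0=0, c1=1)
[Gauss-Seidel] macro 1: S0 reads c1=0 → after 2×micro: 0; S1 reads c0=0 → after 1×micro: 1 ⇒ (c0=0, c1=1)
[Gauss-Seidel] macro 2: S0 reads c1=1 → after 2×micro: 0; S1 reads c0=0 → after 1×micro: 1 ⇒ (c0=0, c1=1)
[Gauss-Seidel] macro 3: S0 reads c1=1 → after 2×micro: 0; S1 reads c0=0 → after 1×micro: 1 ⇒ (c0=0, c1=1)
[Gauss-Seidel] macro 4: S0 reads c1=1 → after 2×micro: 0; S1 reads c0=0 → after 1×micro: 1 ⇒ (c0=0, c1=1)
[Gauss-Seidel] macro 5: S0 reads c1=1 → after 2×micro: 0; S1 reads c0=0 → after 1×micro: 1 ⇒ (c0=0, c1=1)
[Gauss-Seidel] macro 6: S0 reads c1=1 → after 2×micro: 0; S1 reads c0=0 → after 1×micro: 1 ⇒ (c0=0, c1=1)
[Gauss-Seidel] macro 7: S0 reads c1=1 → after 2×micro: 0; S1 reads c0=0 → after 1×micro: 1 ⇒ (c0=0, c1=1)
[Gauss-Seidel] macro 8: S0 reads c1=1 → after 2×micro: 0; S1 reads c0=0 → after 1×micro: 1 ⇒ (c0=0, c1=1)
[Gauss-Seidel] macro 9: S0 reads c1=1 → after 2×micro: 0; S1 reads c0=0 → after 1×micro: 1 ⇒ (c0=0, c1=1)

first divergence at macro-step: 1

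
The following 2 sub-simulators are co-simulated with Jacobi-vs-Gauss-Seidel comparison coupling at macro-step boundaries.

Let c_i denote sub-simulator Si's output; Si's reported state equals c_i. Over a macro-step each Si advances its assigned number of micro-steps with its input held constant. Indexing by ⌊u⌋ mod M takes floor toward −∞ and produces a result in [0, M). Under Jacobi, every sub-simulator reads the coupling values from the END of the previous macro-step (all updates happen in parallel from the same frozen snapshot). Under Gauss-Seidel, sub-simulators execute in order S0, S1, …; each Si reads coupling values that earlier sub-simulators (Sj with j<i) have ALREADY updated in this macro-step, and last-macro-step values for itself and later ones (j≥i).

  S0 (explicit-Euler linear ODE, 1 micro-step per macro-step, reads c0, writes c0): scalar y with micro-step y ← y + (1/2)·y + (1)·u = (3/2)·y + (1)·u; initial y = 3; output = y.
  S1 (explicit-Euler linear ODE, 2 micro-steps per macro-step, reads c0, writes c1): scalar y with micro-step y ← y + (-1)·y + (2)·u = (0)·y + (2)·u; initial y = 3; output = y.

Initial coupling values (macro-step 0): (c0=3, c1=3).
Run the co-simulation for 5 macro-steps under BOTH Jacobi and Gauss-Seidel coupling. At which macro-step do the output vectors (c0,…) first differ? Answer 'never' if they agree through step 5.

first divergence at macro-step: 1

[Jacobi] macro 1: S0 reads c0=3 → after 1×micro: 15/2; S1 reads c0=3 → after 2×micro: 6 ⇒ (c0=15/2, c1=6)
[Jacobi] macro 2: S0 reads c0=15/2 → after 1×micro: 75/4; S1 reads c0=15/2 → after 2×micro: 15 ⇒ (c0=75/4, c1=15)
[Jacobi] macro 3: S0 reads c0=75/4 → after 1×micro: 375/8; S1 reads c0=75/4 → after 2×micro: 75/2 ⇒ (c0=375/8, c1=75/2)
[Jacobi] macro 4: S0 reads c0=375/8 → after 1×micro: 1875/16; S1 reads c0=375/8 → after 2×micro: 375/4 ⇒ (c0=1875/16, c1=375/4)
[Jacobi] macro 5: S0 reads c0=1875/16 → after 1×micro: 9375/32; S1 reads c0=1875/16 → after 2×micro: 1875/8 ⇒ (c0=9375/32, c1=1875/8)
[Gauss-Seidel] macro 1: S0 reads c0=3 → after 1×micro: 15/2; S1 reads c0=15/2 → after 2×micro: 15 ⇒ (c0=15/2, c1=15)
[Gauss-Seidel] macro 2: S0 reads c0=15/2 → after 1×micro: 75/4; S1 reads c0=75/4 → after 2×micro: 75/2 ⇒ (c0=75/4, c1=75/2)
[Gauss-Seidel] macro 3: S0 reads c0=75/4 → after 1×micro: 375/8; S1 reads c0=375/8 → after 2×micro: 375/4 ⇒ (c0=375/8, c1=375/4)
[Gauss-Seidel] macro 4: S0 reads c0=375/8 → after 1×micro: 1875/16; S1 reads c0=1875/16 → after 2×micro: 1875/8 ⇒ (c0=1875/16, c1=1875/8)
[Gauss-Seidel] macro 5: S0 reads c0=1875/16 → after 1×micro: 9375/32; S1 reads c0=9375/32 → after 2×micro: 9375/16 ⇒ (c0=9375/32, c1=9375/16)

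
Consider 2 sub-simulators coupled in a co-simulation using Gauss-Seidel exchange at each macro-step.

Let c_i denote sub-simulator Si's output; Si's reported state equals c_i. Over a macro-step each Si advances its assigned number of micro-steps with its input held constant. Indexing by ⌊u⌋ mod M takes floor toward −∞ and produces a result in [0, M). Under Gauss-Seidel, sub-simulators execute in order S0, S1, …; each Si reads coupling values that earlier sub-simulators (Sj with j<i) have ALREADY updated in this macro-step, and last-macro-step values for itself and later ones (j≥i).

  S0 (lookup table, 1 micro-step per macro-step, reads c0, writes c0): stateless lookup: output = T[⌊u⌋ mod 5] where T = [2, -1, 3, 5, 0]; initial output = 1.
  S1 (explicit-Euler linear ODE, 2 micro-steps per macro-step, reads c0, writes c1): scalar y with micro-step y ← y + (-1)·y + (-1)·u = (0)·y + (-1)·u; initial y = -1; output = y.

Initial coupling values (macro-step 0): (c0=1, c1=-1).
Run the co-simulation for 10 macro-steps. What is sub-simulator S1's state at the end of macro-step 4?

macro 1: S0 reads c0=1 → after 1×micro: -1; S1 reads c0=-1 → after 2×micro: 1 ⇒ (c0=-1, c1=1)
macro 2: S0 reads c0=-1 → after 1×micro: 0; S1 reads c0=0 → after 2×micro: 0 ⇒ (c0=0, c1=0)
macro 3: S0 reads c0=0 → after 1×micro: 2; S1 reads c0=2 → after 2×micro: -2 ⇒ (c0=2, c1=-2)
macro 4: S0 reads c0=2 → after 1×micro: 3; S1 reads c0=3 → after 2×micro: -3 ⇒ (c0=3, c1=-3)
macro 5: S0 reads c0=3 → after 1×micro: 5; S1 reads c0=5 → after 2×micro: -5 ⇒ (c0=5, c1=-5)
macro 6: S0 reads c0=5 → after 1×micro: 2; S1 reads c0=2 → after 2×micro: -2 ⇒ (c0=2, c1=-2)
macro 7: S0 reads c0=2 → after 1×micro: 3; S1 reads c0=3 → after 2×micro: -3 ⇒ (c0=3, c1=-3)
macro 8: S0 reads c0=3 → after 1×micro: 5; S1 reads c0=5 → after 2×micro: -5 ⇒ (c0=5, c1=-5)
macro 9: S0 reads c0=5 → after 1×micro: 2; S1 reads c0=2 → after 2×micro: -2 ⇒ (c0=2, c1=-2)
macro 10: S0 reads c0=2 → after 1×micro: 3; S1 reads c0=3 → after 2×micro: -3 ⇒ (c0=3, c1=-3)

S1 state at macro-step 4 = -3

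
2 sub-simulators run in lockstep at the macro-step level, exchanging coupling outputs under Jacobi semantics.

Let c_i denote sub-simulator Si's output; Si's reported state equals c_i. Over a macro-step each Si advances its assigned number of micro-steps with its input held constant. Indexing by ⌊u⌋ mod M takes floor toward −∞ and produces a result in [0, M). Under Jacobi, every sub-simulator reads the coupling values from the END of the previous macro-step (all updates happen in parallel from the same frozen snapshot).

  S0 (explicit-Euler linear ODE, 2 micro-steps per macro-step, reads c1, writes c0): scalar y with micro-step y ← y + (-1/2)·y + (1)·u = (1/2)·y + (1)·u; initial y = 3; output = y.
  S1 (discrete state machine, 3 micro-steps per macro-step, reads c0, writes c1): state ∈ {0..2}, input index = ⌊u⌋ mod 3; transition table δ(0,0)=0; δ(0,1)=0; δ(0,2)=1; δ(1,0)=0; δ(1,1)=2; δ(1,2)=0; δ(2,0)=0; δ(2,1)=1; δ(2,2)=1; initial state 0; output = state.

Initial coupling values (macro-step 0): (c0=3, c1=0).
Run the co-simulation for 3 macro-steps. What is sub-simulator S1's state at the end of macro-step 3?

macro 1: S0 reads c1=0 → after 2×micro: 3/4; S1 reads c0=3 → after 3×micro: 0 ⇒ (c0=3/4, c1=0)
macro 2: S0 reads c1=0 → after 2×micro: 3/16; S1 reads c0=3/4 → after 3×micro: 0 ⇒ (c0=3/16, c1=0)
macro 3: S0 reads c1=0 → after 2×micro: 3/64; S1 reads c0=3/16 → after 3×micro: 0 ⇒ (c0=3/64, c1=0)

S1 state at macro-step 3 = 0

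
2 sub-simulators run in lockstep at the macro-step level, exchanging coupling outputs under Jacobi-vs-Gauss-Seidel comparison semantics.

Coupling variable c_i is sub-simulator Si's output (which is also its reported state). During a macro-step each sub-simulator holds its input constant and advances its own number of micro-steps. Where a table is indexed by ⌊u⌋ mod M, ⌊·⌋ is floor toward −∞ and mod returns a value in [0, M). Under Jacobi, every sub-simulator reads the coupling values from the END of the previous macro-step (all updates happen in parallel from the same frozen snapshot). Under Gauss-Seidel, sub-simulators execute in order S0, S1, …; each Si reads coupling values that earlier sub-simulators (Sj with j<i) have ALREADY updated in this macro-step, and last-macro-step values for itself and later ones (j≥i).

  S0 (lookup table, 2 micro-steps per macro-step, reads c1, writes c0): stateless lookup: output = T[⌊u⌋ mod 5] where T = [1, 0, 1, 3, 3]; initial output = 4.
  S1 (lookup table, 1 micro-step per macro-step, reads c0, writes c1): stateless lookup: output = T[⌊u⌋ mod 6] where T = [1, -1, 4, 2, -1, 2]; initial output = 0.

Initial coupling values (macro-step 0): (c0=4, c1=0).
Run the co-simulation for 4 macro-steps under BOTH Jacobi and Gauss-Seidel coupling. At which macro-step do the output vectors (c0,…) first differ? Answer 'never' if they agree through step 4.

first divergence at macro-step: 2

[Jacobi] macro 1: S0 reads c1=0 → after 2×micro: 1; S1 reads c0=4 → after 1×micro: -1 ⇒ (c0=1, c1=-1)
[Jacobi] macro 2: S0 reads c1=-1 → after 2×micro: 3; S1 reads c0=1 → after 1×micro: -1 ⇒ (c0=3, c1=-1)
[Jacobi] macro 3: S0 reads c1=-1 → after 2×micro: 3; S1 reads c0=3 → after 1×micro: 2 ⇒ (c0=3, c1=2)
[Jacobi] macro 4: S0 reads c1=2 → after 2×micro: 1; S1 reads c0=3 → after 1×micro: 2 ⇒ (c0=1, c1=2)
[Gauss-Seidel] macro 1: S0 reads c1=0 → after 2×micro: 1; S1 reads c0=1 → after 1×micro: -1 ⇒ (c0=1, c1=-1)
[Gauss-Seidel] macro 2: S0 reads c1=-1 → after 2×micro: 3; S1 reads c0=3 → after 1×micro: 2 ⇒ (c0=3, c1=2)
[Gauss-Seidel] macro 3: S0 reads c1=2 → after 2×micro: 1; S1 reads c0=1 → after 1×micro: -1 ⇒ (c0=1, c1=-1)
[Gauss-Seidel] macro 4: S0 reads c1=-1 → after 2×micro: 3; S1 reads c0=3 → after 1×micro: 2 ⇒ (c0=3, c1=2)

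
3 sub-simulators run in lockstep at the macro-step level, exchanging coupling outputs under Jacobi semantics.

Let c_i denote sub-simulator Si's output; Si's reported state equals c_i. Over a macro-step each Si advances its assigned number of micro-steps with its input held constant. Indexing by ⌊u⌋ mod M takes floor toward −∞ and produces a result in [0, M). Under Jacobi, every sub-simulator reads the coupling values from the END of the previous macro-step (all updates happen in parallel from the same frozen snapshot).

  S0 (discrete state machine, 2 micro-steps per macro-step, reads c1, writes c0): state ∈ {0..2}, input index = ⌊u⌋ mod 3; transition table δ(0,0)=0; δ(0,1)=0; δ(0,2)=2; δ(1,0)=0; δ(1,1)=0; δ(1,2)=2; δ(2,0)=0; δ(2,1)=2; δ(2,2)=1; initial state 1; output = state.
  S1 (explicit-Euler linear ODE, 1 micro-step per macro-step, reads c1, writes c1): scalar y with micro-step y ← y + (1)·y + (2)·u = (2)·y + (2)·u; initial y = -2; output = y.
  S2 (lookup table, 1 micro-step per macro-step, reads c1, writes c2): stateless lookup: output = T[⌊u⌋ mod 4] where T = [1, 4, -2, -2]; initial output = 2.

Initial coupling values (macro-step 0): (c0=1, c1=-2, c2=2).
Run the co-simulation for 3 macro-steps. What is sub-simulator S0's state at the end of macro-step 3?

S0 state at macro-step 3 = 0

macro 1: S0 reads c1=-2 → after 2×micro: 0; S1 reads c1=-2 → after 1×micro: -8; S2 reads c1=-2 → after 1×micro: -2 ⇒ (c0=0, c1=-8, c2=-2)
macro 2: S0 reads c1=-8 → after 2×micro: 0; S1 reads c1=-8 → after 1×micro: -32; S2 reads c1=-8 → after 1×micro: 1 ⇒ (c0=0, c1=-32, c2=1)
macro 3: S0 reads c1=-32 → after 2×micro: 0; S1 reads c1=-32 → after 1×micro: -128; S2 reads c1=-32 → after 1×micro: 1 ⇒ (c0=0, c1=-128, c2=1)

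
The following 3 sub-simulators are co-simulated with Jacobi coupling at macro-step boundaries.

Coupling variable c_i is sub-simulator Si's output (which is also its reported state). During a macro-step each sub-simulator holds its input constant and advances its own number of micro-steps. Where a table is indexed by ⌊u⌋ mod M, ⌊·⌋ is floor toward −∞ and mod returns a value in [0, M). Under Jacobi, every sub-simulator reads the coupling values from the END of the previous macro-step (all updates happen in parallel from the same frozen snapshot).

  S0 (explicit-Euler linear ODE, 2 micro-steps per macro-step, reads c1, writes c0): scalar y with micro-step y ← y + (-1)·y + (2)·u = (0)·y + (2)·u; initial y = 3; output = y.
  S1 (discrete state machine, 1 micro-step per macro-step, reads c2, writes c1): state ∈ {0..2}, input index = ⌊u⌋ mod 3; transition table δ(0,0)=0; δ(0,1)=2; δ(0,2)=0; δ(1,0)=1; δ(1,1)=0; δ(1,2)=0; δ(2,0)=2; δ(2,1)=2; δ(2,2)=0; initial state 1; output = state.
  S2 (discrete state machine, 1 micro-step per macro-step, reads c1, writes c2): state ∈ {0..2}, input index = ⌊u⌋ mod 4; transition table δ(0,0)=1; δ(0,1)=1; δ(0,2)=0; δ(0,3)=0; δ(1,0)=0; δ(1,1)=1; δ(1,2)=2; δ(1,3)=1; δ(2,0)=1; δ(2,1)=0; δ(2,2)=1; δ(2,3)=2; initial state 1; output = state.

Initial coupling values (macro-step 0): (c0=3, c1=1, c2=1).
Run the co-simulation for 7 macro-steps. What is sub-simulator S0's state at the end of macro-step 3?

S0 state at macro-step 3 = 4

macro 1: S0 reads c1=1 → after 2×micro: 2; S1 reads c2=1 → after 1×micro: 0; S2 reads c1=1 → after 1×micro: 1 ⇒ (c0=2, c1=0, c2=1)
macro 2: S0 reads c1=0 → after 2×micro: 0; S1 reads c2=1 → after 1×micro: 2; S2 reads c1=0 → after 1×micro: 0 ⇒ (c0=0, c1=2, c2=0)
macro 3: S0 reads c1=2 → after 2×micro: 4; S1 reads c2=0 → after 1×micro: 2; S2 reads c1=2 → after 1×micro: 0 ⇒ (c0=4, c1=2, c2=0)
macro 4: S0 reads c1=2 → after 2×micro: 4; S1 reads c2=0 → after 1×micro: 2; S2 reads c1=2 → after 1×micro: 0 ⇒ (c0=4, c1=2, c2=0)
macro 5: S0 reads c1=2 → after 2×micro: 4; S1 reads c2=0 → after 1×micro: 2; S2 reads c1=2 → after 1×micro: 0 ⇒ (c0=4, c1=2, c2=0)
macro 6: S0 reads c1=2 → after 2×micro: 4; S1 reads c2=0 → after 1×micro: 2; S2 reads c1=2 → after 1×micro: 0 ⇒ (c0=4, c1=2, c2=0)
macro 7: S0 reads c1=2 → after 2×micro: 4; S1 reads c2=0 → after 1×micro: 2; S2 reads c1=2 → after 1×micro: 0 ⇒ (c0=4, c1=2, c2=0)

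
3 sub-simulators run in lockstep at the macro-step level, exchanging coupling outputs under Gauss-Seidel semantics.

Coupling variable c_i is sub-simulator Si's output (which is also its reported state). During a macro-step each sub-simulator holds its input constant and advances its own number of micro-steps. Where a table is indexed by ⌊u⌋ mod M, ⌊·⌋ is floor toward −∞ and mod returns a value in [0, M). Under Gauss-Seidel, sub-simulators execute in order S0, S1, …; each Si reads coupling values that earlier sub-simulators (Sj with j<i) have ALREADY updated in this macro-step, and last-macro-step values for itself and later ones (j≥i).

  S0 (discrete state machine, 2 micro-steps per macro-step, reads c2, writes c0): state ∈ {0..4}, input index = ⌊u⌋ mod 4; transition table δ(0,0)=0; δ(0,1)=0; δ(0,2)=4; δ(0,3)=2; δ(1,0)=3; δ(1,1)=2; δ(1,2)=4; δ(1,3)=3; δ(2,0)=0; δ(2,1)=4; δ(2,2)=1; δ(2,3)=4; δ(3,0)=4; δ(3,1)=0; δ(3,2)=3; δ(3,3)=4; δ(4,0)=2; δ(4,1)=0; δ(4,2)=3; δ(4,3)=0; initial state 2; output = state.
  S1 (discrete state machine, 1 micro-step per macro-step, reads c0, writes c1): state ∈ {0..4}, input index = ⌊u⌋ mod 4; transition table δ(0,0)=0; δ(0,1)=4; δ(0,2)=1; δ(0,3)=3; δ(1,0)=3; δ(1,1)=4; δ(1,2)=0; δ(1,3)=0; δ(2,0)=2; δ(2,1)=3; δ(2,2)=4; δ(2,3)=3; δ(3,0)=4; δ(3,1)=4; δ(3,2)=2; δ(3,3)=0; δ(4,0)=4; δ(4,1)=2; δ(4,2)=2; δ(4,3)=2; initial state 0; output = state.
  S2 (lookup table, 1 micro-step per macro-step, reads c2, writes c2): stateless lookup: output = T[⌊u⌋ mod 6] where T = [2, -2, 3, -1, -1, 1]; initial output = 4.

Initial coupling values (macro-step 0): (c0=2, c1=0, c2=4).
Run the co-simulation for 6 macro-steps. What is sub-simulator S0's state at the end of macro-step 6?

S0 state at macro-step 6 = 0

macro 1: S0 reads c2=4 → after 2×micro: 0; S1 reads c0=0 → after 1×micro: 0; S2 reads c2=4 → after 1×micro: -1 ⇒ (c0=0, c1=0, c2=-1)
macro 2: S0 reads c2=-1 → after 2×micro: 4; S1 reads c0=4 → after 1×micro: 0; S2 reads c2=-1 → after 1×micro: 1 ⇒ (c0=4, c1=0, c2=1)
macro 3: S0 reads c2=1 → after 2×micro: 0; S1 reads c0=0 → after 1×micro: 0; S2 reads c2=1 → after 1×micro: -2 ⇒ (c0=0, c1=0, c2=-2)
macro 4: S0 reads c2=-2 → after 2×micro: 3; S1 reads c0=3 → after 1×micro: 3; S2 reads c2=-2 → after 1×micro: -1 ⇒ (c0=3, c1=3, c2=-1)
macro 5: S0 reads c2=-1 → after 2×micro: 0; S1 reads c0=0 → after 1×micro: 4; S2 reads c2=-1 → after 1×micro: 1 ⇒ (c0=0, c1=4, c2=1)
macro 6: S0 reads c2=1 → after 2×micro: 0; S1 reads c0=0 → after 1×micro: 4; S2 reads c2=1 → after 1×micro: -2 ⇒ (c0=0, c1=4, c2=-2)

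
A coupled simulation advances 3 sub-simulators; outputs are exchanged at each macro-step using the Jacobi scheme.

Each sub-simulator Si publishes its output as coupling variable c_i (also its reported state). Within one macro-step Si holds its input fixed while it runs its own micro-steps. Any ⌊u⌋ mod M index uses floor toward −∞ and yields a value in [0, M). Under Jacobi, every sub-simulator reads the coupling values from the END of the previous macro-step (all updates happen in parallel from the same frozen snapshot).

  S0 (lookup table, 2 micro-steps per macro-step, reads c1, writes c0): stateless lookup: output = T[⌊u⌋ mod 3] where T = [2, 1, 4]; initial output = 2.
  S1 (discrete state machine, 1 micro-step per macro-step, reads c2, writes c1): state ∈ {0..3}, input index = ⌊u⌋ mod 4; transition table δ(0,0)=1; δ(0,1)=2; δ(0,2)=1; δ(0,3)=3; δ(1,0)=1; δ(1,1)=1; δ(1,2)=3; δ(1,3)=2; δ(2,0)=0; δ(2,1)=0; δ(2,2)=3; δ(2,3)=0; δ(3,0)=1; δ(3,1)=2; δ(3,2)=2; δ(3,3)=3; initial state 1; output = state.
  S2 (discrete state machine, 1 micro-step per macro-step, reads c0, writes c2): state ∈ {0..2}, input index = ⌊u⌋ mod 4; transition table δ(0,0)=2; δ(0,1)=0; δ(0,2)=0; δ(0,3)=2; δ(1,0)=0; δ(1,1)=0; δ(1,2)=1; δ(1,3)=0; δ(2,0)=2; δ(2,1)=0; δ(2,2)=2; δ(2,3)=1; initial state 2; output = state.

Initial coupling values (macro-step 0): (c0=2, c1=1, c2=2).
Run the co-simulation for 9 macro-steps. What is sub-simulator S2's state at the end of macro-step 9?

macro 1: S0 reads c1=1 → after 2×micro: 1; S1 reads c2=2 → after 1×micro: 3; S2 reads c0=2 → after 1×micro: 2 ⇒ (c0=1, c1=3, c2=2)
macro 2: S0 reads c1=3 → after 2×micro: 2; S1 reads c2=2 → after 1×micro: 2; S2 reads c0=1 → after 1×micro: 0 ⇒ (c0=2, c1=2, c2=0)
macro 3: S0 reads c1=2 → after 2×micro: 4; S1 reads c2=0 → after 1×micro: 0; S2 reads c0=2 → after 1×micro: 0 ⇒ (c0=4, c1=0, c2=0)
macro 4: S0 reads c1=0 → after 2×micro: 2; S1 reads c2=0 → after 1×micro: 1; S2 reads c0=4 → after 1×micro: 2 ⇒ (c0=2, c1=1, c2=2)
macro 5: S0 reads c1=1 → after 2×micro: 1; S1 reads c2=2 → after 1×micro: 3; S2 reads c0=2 → after 1×micro: 2 ⇒ (c0=1, c1=3, c2=2)
macro 6: S0 reads c1=3 → after 2×micro: 2; S1 reads c2=2 → after 1×micro: 2; S2 reads c0=1 → after 1×micro: 0 ⇒ (c0=2, c1=2, c2=0)
macro 7: S0 reads c1=2 → after 2×micro: 4; S1 reads c2=0 → after 1×micro: 0; S2 reads c0=2 → after 1×micro: 0 ⇒ (c0=4, c1=0, c2=0)
macro 8: S0 reads c1=0 → after 2×micro: 2; S1 reads c2=0 → after 1×micro: 1; S2 reads c0=4 → after 1×micro: 2 ⇒ (c0=2, c1=1, c2=2)
macro 9: S0 reads c1=1 → after 2×micro: 1; S1 reads c2=2 → after 1×micro: 3; S2 reads c0=2 → after 1×micro: 2 ⇒ (c0=1, c1=3, c2=2)

S2 state at macro-step 9 = 2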